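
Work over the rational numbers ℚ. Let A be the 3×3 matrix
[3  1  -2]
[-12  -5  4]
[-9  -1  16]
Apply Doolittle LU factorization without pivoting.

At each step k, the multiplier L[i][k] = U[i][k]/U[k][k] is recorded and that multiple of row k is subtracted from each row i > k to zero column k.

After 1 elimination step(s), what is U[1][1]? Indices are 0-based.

Step 1: pivot at (0,0) is 3.
  row1 ← row1 − (-4)·row0  ⇒  L[1][0]=-4, U row1=(0, -1, -4)
  row2 ← row2 − (-3)·row0  ⇒  L[2][0]=-3, U row2=(0, 2, 10)

U[1][1] = -1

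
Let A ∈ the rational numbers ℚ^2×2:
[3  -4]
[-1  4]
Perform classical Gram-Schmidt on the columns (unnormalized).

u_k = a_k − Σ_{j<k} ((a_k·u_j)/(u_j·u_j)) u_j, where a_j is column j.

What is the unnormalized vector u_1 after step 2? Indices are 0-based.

u_1 = (4/5, 12/5)

Step 1: u_0 = a_0 = (3, -1).
Step 2: u_1 = a_1 − (-8/5)·u_0 = (4/5, 12/5).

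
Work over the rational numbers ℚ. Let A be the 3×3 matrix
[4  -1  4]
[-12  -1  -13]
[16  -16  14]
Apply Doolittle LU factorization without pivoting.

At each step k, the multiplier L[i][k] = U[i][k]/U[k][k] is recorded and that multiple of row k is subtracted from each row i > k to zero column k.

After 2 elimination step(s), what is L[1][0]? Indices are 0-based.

[col 0] pivot 4
  R1 -= -3*R0 → (0, -4, -1)  (L[1][0] := -3)
  R2 -= 4*R0 → (0, -12, -2)  (L[2][0] := 4)
[col 1] pivot -4
  R2 -= 3*R1 → (0, 0, 1)  (L[2][1] := 3)

L[1][0] = -3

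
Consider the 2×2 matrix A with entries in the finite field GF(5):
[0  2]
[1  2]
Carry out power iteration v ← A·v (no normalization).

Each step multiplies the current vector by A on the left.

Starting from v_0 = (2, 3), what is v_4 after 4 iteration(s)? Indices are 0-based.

v_4 = (0, 4)

v_0 = (2, 3).
v_1 = A·v_0 = (1, 3).
v_2 = A·v_1 = (1, 2).
v_3 = A·v_2 = (4, 0).
v_4 = A·v_3 = (0, 4).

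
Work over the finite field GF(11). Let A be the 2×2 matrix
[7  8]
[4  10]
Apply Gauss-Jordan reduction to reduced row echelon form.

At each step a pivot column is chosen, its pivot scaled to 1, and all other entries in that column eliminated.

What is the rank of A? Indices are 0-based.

rank = 2

step 1: normalize row 0 (÷7) = (1, 9)
  row 1: subtract 4×row0 = (0, 7)
step 2: normalize row 1 (÷7) = (0, 1)
  row 0: subtract 9×row1 = (1, 0)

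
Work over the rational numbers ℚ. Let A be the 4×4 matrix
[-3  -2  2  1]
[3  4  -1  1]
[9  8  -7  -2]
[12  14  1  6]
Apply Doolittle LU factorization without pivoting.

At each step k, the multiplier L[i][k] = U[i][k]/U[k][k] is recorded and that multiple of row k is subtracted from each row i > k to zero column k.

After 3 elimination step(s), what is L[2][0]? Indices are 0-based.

Step 1: pivot at (0,0) is -3.
  row1 ← row1 − (-1)·row0  ⇒  L[1][0]=-1, U row1=(0, 2, 1, 2)
  row2 ← row2 − (-3)·row0  ⇒  L[2][0]=-3, U row2=(0, 2, -1, 1)
  row3 ← row3 − (-4)·row0  ⇒  L[3][0]=-4, U row3=(0, 6, 9, 10)
Step 2: pivot at (1,1) is 2.
  row2 ← row2 − (1)·row1  ⇒  L[2][1]=1, U row2=(0, 0, -2, -1)
  row3 ← row3 − (3)·row1  ⇒  L[3][1]=3, U row3=(0, 0, 6, 4)
Step 3: pivot at (2,2) is -2.
  row3 ← row3 − (-3)·row2  ⇒  L[3][2]=-3, U row3=(0, 0, 0, 1)

L[2][0] = -3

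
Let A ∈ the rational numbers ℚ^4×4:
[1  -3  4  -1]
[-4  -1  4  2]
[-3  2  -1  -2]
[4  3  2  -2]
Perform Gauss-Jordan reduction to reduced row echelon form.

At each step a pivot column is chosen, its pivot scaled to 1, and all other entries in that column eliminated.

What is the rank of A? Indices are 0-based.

[1] R0 /= 1  ⇒  (1, -3, 4, -1)
     R1 -= -4·R0  ⇒  (0, -13, 20, -2)
     R2 -= -3·R0  ⇒  (0, -7, 11, -5)
     R3 -= 4·R0  ⇒  (0, 15, -14, 2)
[2] R1 /= -13  ⇒  (0, 1, -20/13, 2/13)
     R0 -= -3·R1  ⇒  (1, 0, -8/13, -7/13)
     R2 -= -7·R1  ⇒  (0, 0, 3/13, -51/13)
     R3 -= 15·R1  ⇒  (0, 0, 118/13, -4/13)
[3] R2 /= 3/13  ⇒  (0, 0, 1, -17)
     R0 -= -8/13·R2  ⇒  (1, 0, 0, -11)
     R1 -= -20/13·R2  ⇒  (0, 1, 0, -26)
     R3 -= 118/13·R2  ⇒  (0, 0, 0, 154)
[4] R3 /= 154  ⇒  (0, 0, 0, 1)
     R0 -= -11·R3  ⇒  (1, 0, 0, 0)
     R1 -= -26·R3  ⇒  (0, 1, 0, 0)
     R2 -= -17·R3  ⇒  (0, 0, 1, 0)

rank = 4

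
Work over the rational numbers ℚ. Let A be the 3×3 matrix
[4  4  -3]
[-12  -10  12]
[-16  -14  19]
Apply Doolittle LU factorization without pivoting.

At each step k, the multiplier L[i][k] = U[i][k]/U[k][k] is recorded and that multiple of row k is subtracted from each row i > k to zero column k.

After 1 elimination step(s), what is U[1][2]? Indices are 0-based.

Step 1: pivot at (0,0) is 4.
  row1 ← row1 − (-3)·row0  ⇒  L[1][0]=-3, U row1=(0, 2, 3)
  row2 ← row2 − (-4)·row0  ⇒  L[2][0]=-4, U row2=(0, 2, 7)

U[1][2] = 3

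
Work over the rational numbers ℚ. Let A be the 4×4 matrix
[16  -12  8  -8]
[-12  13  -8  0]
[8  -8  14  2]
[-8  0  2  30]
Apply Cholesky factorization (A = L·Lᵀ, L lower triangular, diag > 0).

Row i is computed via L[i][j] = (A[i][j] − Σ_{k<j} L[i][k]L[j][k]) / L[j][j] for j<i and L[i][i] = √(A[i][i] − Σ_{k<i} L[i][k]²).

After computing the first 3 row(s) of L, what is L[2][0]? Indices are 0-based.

L[2][0] = 2

Step 1: L[0][0] = √(16) = 4.
  L[1][0] = (-12) / L[0][0] = -3.
Step 2: L[1][1] = √(4) = 2.
  L[2][0] = (8) / L[0][0] = 2.
  L[2][1] = (-2) / L[1][1] = -1.
Step 3: L[2][2] = √(9) = 3.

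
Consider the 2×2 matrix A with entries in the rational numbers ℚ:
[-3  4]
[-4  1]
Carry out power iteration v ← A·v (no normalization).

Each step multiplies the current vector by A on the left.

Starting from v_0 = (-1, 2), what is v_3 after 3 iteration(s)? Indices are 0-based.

v_0 = (-1, 2).
v_1 = A·v_0 = (11, 6).
v_2 = A·v_1 = (-9, -38).
v_3 = A·v_2 = (-125, -2).

v_3 = (-125, -2)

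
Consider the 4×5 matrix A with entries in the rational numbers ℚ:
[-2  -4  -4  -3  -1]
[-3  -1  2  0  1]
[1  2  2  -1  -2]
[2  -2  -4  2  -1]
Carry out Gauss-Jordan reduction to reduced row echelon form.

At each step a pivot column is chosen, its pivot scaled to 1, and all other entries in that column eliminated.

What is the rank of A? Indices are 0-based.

step 1: normalize row 0 (÷-2) = (1, 2, 2, 3/2, 1/2)
  row 1: subtract -3×row0 = (0, 5, 8, 9/2, 5/2)
  row 2: subtract 1×row0 = (0, 0, 0, -5/2, -5/2)
  row 3: subtract 2×row0 = (0, -6, -8, -1, -2)
step 2: normalize row 1 (÷5) = (0, 1, 8/5, 9/10, 1/2)
  row 0: subtract 2×row1 = (1, 0, -6/5, -3/10, -1/2)
  row 3: subtract -6×row1 = (0, 0, 8/5, 22/5, 1)
step 3: exchange rows 2,3
step 3: normalize row 2 (÷8/5) = (0, 0, 1, 11/4, 5/8)
  row 0: subtract -6/5×row2 = (1, 0, 0, 3, 1/4)
  row 1: subtract 8/5×row2 = (0, 1, 0, -7/2, -1/2)
step 4: normalize row 3 (÷-5/2) = (0, 0, 0, 1, 1)
  row 0: subtract 3×row3 = (1, 0, 0, 0, -11/4)
  row 1: subtract -7/2×row3 = (0, 1, 0, 0, 3)
  row 2: subtract 11/4×row3 = (0, 0, 1, 0, -17/8)

rank = 4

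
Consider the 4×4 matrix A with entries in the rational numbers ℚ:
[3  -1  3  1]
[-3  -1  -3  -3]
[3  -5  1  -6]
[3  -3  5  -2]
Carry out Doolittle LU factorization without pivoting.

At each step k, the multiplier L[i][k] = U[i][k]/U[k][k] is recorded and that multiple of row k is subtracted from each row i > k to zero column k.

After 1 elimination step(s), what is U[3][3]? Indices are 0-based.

k=0: U[0][0]=3
  eliminate (1,0): mult=-1, new row 1: (0, -2, 0, -2); set L[1][0]=-1
  eliminate (2,0): mult=1, new row 2: (0, -4, -2, -7); set L[2][0]=1
  eliminate (3,0): mult=1, new row 3: (0, -2, 2, -3); set L[3][0]=1

U[3][3] = -3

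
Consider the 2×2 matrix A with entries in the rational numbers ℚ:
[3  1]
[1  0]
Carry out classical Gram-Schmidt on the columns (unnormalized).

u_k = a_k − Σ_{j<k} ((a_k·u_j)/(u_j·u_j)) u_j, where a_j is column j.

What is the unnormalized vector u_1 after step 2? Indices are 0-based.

u_1 = (1/10, -3/10)

Step 1: u_0 = a_0 = (3, 1).
Step 2: u_1 = a_1 − (3/10)·u_0 = (1/10, -3/10).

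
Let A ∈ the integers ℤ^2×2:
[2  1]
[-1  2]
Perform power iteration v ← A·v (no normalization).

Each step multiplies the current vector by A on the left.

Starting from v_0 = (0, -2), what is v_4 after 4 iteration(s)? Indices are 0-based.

v_4 = (-48, 14)

v_0 = (0, -2).
v_1 = A·v_0 = (-2, -4).
v_2 = A·v_1 = (-8, -6).
v_3 = A·v_2 = (-22, -4).
v_4 = A·v_3 = (-48, 14).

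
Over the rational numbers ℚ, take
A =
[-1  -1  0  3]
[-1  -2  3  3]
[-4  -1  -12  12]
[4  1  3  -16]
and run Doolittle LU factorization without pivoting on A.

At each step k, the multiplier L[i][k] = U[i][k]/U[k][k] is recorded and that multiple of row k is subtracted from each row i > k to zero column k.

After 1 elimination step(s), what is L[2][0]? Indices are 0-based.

L[2][0] = 4

k=0: U[0][0]=-1
  eliminate (1,0): mult=1, new row 1: (0, -1, 3, 0); set L[1][0]=1
  eliminate (2,0): mult=4, new row 2: (0, 3, -12, 0); set L[2][0]=4
  eliminate (3,0): mult=-4, new row 3: (0, -3, 3, -4); set L[3][0]=-4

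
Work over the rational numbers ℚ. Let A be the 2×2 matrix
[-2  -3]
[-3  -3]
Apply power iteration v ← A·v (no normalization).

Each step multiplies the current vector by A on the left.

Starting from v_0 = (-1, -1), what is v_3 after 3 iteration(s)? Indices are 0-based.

v_0 = (-1, -1).
v_1 = A·v_0 = (5, 6).
v_2 = A·v_1 = (-28, -33).
v_3 = A·v_2 = (155, 183).

v_3 = (155, 183)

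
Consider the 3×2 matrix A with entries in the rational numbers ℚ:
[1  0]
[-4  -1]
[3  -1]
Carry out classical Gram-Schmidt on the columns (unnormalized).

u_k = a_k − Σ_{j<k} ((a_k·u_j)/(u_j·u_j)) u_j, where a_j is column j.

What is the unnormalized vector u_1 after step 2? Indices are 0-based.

u_1 = (-1/26, -11/13, -29/26)

Step 1: u_0 = a_0 = (1, -4, 3).
Step 2: u_1 = a_1 − (1/26)·u_0 = (-1/26, -11/13, -29/26).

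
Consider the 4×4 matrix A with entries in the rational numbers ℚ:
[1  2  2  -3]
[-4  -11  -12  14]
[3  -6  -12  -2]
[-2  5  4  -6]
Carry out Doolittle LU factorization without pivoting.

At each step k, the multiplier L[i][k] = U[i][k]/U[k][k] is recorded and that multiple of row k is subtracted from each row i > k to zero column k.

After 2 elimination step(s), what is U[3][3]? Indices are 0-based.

U[3][3] = -6

Step 1: pivot at (0,0) is 1.
  row1 ← row1 − (-4)·row0  ⇒  L[1][0]=-4, U row1=(0, -3, -4, 2)
  row2 ← row2 − (3)·row0  ⇒  L[2][0]=3, U row2=(0, -12, -18, 7)
  row3 ← row3 − (-2)·row0  ⇒  L[3][0]=-2, U row3=(0, 9, 8, -12)
Step 2: pivot at (1,1) is -3.
  row2 ← row2 − (4)·row1  ⇒  L[2][1]=4, U row2=(0, 0, -2, -1)
  row3 ← row3 − (-3)·row1  ⇒  L[3][1]=-3, U row3=(0, 0, -4, -6)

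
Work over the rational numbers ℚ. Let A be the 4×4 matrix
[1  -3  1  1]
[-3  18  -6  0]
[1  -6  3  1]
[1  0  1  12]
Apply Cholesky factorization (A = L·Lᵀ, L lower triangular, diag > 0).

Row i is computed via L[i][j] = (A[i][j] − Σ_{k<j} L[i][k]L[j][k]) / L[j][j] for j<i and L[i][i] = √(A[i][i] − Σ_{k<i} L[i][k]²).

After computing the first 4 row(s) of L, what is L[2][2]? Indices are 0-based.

Step 1: L[0][0] = √(1) = 1.
  L[1][0] = (-3) / L[0][0] = -3.
Step 2: L[1][1] = √(9) = 3.
  L[2][0] = (1) / L[0][0] = 1.
  L[2][1] = (-3) / L[1][1] = -1.
Step 3: L[2][2] = √(1) = 1.
  L[3][0] = (1) / L[0][0] = 1.
  L[3][1] = (3) / L[1][1] = 1.
  L[3][2] = (1) / L[2][2] = 1.
Step 4: L[3][3] = √(9) = 3.

L[2][2] = 1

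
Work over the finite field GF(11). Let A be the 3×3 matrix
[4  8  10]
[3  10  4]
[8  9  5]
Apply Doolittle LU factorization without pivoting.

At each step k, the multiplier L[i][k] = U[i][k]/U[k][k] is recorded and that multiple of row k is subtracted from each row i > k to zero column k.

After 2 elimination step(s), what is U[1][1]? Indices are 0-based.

[col 0] pivot 4
  R1 -= 9*R0 → (0, 4, 2)  (L[1][0] := 9)
  R2 -= 2*R0 → (0, 4, 7)  (L[2][0] := 2)
[col 1] pivot 4
  R2 -= 1*R1 → (0, 0, 5)  (L[2][1] := 1)

U[1][1] = 4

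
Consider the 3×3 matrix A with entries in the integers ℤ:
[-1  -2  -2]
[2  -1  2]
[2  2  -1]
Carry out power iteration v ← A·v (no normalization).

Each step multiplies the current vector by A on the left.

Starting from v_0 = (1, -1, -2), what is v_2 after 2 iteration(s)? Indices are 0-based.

v_2 = (-7, 15, 6)

v_0 = (1, -1, -2).
v_1 = A·v_0 = (5, -1, 2).
v_2 = A·v_1 = (-7, 15, 6).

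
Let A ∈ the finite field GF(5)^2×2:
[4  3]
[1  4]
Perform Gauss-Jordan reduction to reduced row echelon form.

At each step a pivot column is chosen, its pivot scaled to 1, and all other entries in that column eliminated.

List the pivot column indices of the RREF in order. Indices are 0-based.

pivot columns: 0, 1

step 1: normalize row 0 (÷4) = (1, 2)
  row 1: subtract 1×row0 = (0, 2)
step 2: normalize row 1 (÷2) = (0, 1)
  row 0: subtract 2×row1 = (1, 0)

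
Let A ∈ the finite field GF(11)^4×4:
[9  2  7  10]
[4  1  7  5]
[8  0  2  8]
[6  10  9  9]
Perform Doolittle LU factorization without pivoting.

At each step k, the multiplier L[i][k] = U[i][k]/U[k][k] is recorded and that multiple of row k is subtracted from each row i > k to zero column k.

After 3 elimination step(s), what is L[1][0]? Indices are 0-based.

L[1][0] = 9

k=0: U[0][0]=9
  eliminate (1,0): mult=9, new row 1: (0, 5, 10, 3); set L[1][0]=9
  eliminate (2,0): mult=7, new row 2: (0, 8, 8, 4); set L[2][0]=7
  eliminate (3,0): mult=8, new row 3: (0, 5, 8, 6); set L[3][0]=8
k=1: U[1][1]=5
  eliminate (2,1): mult=6, new row 2: (0, 0, 3, 8); set L[2][1]=6
  eliminate (3,1): mult=1, new row 3: (0, 0, 9, 3); set L[3][1]=1
k=2: U[2][2]=3
  eliminate (3,2): mult=3, new row 3: (0, 0, 0, 1); set L[3][2]=3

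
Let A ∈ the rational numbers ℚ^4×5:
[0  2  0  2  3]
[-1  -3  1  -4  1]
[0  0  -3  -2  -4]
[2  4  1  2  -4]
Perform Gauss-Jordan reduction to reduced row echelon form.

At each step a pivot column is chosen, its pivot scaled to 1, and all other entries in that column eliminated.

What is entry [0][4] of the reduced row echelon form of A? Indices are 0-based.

pivot(0,0): swap R0↔R1
pivot(0,0)=-1: scale R0 → (1, 3, -1, 4, -1)
  clear (3,0): R3 −= (2)R0 → (0, -2, 3, -6, -2)
pivot(1,1)=2: scale R1 → (0, 1, 0, 1, 3/2)
  clear (0,1): R0 −= (3)R1 → (1, 0, -1, 1, -11/2)
  clear (3,1): R3 −= (-2)R1 → (0, 0, 3, -4, 1)
pivot(2,2)=-3: scale R2 → (0, 0, 1, 2/3, 4/3)
  clear (0,2): R0 −= (-1)R2 → (1, 0, 0, 5/3, -25/6)
  clear (3,2): R3 −= (3)R2 → (0, 0, 0, -6, -3)
pivot(3,3)=-6: scale R3 → (0, 0, 0, 1, 1/2)
  clear (0,3): R0 −= (5/3)R3 → (1, 0, 0, 0, -5)
  clear (1,3): R1 −= (1)R3 → (0, 1, 0, 0, 1)
  clear (2,3): R2 −= (2/3)R3 → (0, 0, 1, 0, 1)

M[0][4] = -5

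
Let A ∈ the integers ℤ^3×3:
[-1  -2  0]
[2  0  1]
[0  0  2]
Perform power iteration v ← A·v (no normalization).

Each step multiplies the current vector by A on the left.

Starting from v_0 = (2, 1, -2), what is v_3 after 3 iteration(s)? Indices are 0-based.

v_3 = (24, -8, -16)

v_0 = (2, 1, -2).
v_1 = A·v_0 = (-4, 2, -4).
v_2 = A·v_1 = (0, -12, -8).
v_3 = A·v_2 = (24, -8, -16).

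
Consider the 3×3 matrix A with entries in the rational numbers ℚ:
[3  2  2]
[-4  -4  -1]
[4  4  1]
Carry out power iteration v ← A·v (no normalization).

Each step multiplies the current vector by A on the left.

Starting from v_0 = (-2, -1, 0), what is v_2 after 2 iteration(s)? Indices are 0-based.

v_0 = (-2, -1, 0).
v_1 = A·v_0 = (-8, 12, -12).
v_2 = A·v_1 = (-24, -4, 4).

v_2 = (-24, -4, 4)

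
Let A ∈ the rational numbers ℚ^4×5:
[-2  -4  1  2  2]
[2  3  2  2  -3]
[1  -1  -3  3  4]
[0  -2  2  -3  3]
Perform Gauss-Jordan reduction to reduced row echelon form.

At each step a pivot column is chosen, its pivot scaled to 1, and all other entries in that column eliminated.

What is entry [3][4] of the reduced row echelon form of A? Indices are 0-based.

M[3][4] = -17/63

step 1: normalize row 0 (÷-2) = (1, 2, -1/2, -1, -1)
  row 1: subtract 2×row0 = (0, -1, 3, 4, -1)
  row 2: subtract 1×row0 = (0, -3, -5/2, 4, 5)
step 2: normalize row 1 (÷-1) = (0, 1, -3, -4, 1)
  row 0: subtract 2×row1 = (1, 0, 11/2, 7, -3)
  row 2: subtract -3×row1 = (0, 0, -23/2, -8, 8)
  row 3: subtract -2×row1 = (0, 0, -4, -11, 5)
step 3: normalize row 2 (÷-23/2) = (0, 0, 1, 16/23, -16/23)
  row 0: subtract 11/2×row2 = (1, 0, 0, 73/23, 19/23)
  row 1: subtract -3×row2 = (0, 1, 0, -44/23, -25/23)
  row 3: subtract -4×row2 = (0, 0, 0, -189/23, 51/23)
step 4: normalize row 3 (÷-189/23) = (0, 0, 0, 1, -17/63)
  row 0: subtract 73/23×row3 = (1, 0, 0, 0, 106/63)
  row 1: subtract -44/23×row3 = (0, 1, 0, 0, -101/63)
  row 2: subtract 16/23×row3 = (0, 0, 1, 0, -32/63)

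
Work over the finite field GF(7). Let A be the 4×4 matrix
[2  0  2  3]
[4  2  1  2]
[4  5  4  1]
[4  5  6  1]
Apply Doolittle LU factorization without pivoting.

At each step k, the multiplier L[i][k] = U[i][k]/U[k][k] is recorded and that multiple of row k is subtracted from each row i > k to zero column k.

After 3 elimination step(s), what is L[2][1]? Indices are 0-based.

[col 0] pivot 2
  R1 -= 2*R0 → (0, 2, 4, 3)  (L[1][0] := 2)
  R2 -= 2*R0 → (0, 5, 0, 2)  (L[2][0] := 2)
  R3 -= 2*R0 → (0, 5, 2, 2)  (L[3][0] := 2)
[col 1] pivot 2
  R2 -= 6*R1 → (0, 0, 4, 5)  (L[2][1] := 6)
  R3 -= 6*R1 → (0, 0, 6, 5)  (L[3][1] := 6)
[col 2] pivot 4
  R3 -= 5*R2 → (0, 0, 0, 1)  (L[3][2] := 5)

L[2][1] = 6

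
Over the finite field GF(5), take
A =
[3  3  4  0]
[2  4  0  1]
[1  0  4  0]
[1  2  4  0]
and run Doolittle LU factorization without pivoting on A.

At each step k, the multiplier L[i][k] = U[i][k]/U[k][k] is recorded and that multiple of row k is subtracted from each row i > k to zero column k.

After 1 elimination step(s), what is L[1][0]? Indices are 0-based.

L[1][0] = 4

[col 0] pivot 3
  R1 -= 4*R0 → (0, 2, 4, 1)  (L[1][0] := 4)
  R2 -= 2*R0 → (0, 4, 1, 0)  (L[2][0] := 2)
  R3 -= 2*R0 → (0, 1, 1, 0)  (L[3][0] := 2)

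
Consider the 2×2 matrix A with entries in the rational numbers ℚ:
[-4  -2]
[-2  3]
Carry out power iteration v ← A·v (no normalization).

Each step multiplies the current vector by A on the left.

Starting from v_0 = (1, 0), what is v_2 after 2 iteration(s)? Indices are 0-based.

v_2 = (20, 2)

v_0 = (1, 0).
v_1 = A·v_0 = (-4, -2).
v_2 = A·v_1 = (20, 2).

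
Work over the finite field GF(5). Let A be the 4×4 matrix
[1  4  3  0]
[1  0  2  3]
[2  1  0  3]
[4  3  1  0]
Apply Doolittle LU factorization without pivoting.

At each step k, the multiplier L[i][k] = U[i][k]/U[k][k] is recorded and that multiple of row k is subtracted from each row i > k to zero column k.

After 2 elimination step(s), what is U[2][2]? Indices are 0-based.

Step 1: pivot at (0,0) is 1.
  row1 ← row1 − (1)·row0  ⇒  L[1][0]=1, U row1=(0, 1, 4, 3)
  row2 ← row2 − (2)·row0  ⇒  L[2][0]=2, U row2=(0, 3, 4, 3)
  row3 ← row3 − (4)·row0  ⇒  L[3][0]=4, U row3=(0, 2, 4, 0)
Step 2: pivot at (1,1) is 1.
  row2 ← row2 − (3)·row1  ⇒  L[2][1]=3, U row2=(0, 0, 2, 4)
  row3 ← row3 − (2)·row1  ⇒  L[3][1]=2, U row3=(0, 0, 1, 4)

U[2][2] = 2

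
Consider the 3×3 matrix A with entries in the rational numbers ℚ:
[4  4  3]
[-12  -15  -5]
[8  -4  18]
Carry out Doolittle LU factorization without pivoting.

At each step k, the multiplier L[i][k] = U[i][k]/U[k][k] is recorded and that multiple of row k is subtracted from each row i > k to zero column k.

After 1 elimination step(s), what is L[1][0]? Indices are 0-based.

L[1][0] = -3

[col 0] pivot 4
  R1 -= -3*R0 → (0, -3, 4)  (L[1][0] := -3)
  R2 -= 2*R0 → (0, -12, 12)  (L[2][0] := 2)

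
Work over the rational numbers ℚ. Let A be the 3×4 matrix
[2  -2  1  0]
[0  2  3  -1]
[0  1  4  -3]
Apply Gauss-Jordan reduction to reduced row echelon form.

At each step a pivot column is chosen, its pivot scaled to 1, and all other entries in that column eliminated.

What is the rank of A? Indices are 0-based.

rank = 3

pivot(0,0)=2: scale R0 → (1, -1, 1/2, 0)
pivot(1,1)=2: scale R1 → (0, 1, 3/2, -1/2)
  clear (0,1): R0 −= (-1)R1 → (1, 0, 2, -1/2)
  clear (2,1): R2 −= (1)R1 → (0, 0, 5/2, -5/2)
pivot(2,2)=5/2: scale R2 → (0, 0, 1, -1)
  clear (0,2): R0 −= (2)R2 → (1, 0, 0, 3/2)
  clear (1,2): R1 −= (3/2)R2 → (0, 1, 0, 1)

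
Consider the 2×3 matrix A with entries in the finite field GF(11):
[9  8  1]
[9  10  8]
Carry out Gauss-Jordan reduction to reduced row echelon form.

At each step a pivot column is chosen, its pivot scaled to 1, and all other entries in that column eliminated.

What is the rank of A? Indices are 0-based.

step 1: normalize row 0 (÷9) = (1, 7, 5)
  row 1: subtract 9×row0 = (0, 2, 7)
step 2: normalize row 1 (÷2) = (0, 1, 9)
  row 0: subtract 7×row1 = (1, 0, 8)

rank = 2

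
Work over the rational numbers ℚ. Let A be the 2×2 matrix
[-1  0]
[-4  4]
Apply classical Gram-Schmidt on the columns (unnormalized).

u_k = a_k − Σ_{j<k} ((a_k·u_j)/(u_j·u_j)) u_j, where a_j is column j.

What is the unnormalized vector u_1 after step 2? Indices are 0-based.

u_1 = (-16/17, 4/17)

Step 1: u_0 = a_0 = (-1, -4).
Step 2: u_1 = a_1 − (-16/17)·u_0 = (-16/17, 4/17).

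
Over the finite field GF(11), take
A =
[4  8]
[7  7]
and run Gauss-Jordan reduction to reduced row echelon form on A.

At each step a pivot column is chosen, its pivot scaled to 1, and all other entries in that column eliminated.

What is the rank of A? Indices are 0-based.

[1] R0 /= 4  ⇒  (1, 2)
     R1 -= 7·R0  ⇒  (0, 4)
[2] R1 /= 4  ⇒  (0, 1)
     R0 -= 2·R1  ⇒  (1, 0)

rank = 2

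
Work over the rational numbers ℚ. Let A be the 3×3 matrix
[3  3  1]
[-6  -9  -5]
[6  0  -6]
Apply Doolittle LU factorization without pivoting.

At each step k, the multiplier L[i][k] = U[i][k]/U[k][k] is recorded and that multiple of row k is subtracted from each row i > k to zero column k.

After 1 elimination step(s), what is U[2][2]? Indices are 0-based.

U[2][2] = -8

Step 1: pivot at (0,0) is 3.
  row1 ← row1 − (-2)·row0  ⇒  L[1][0]=-2, U row1=(0, -3, -3)
  row2 ← row2 − (2)·row0  ⇒  L[2][0]=2, U row2=(0, -6, -8)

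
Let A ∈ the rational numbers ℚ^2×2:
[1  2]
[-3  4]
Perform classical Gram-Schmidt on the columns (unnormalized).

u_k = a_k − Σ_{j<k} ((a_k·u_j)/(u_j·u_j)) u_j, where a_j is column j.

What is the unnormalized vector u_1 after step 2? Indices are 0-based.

Step 1: u_0 = a_0 = (1, -3).
Step 2: u_1 = a_1 − (-1)·u_0 = (3, 1).

u_1 = (3, 1)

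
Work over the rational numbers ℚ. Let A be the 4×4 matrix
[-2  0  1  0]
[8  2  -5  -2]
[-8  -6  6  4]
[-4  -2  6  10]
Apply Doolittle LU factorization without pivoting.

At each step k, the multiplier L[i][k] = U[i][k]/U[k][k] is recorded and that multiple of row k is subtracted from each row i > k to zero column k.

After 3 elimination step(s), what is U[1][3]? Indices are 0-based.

U[1][3] = -2

Step 1: pivot at (0,0) is -2.
  row1 ← row1 − (-4)·row0  ⇒  L[1][0]=-4, U row1=(0, 2, -1, -2)
  row2 ← row2 − (4)·row0  ⇒  L[2][0]=4, U row2=(0, -6, 2, 4)
  row3 ← row3 − (2)·row0  ⇒  L[3][0]=2, U row3=(0, -2, 4, 10)
Step 2: pivot at (1,1) is 2.
  row2 ← row2 − (-3)·row1  ⇒  L[2][1]=-3, U row2=(0, 0, -1, -2)
  row3 ← row3 − (-1)·row1  ⇒  L[3][1]=-1, U row3=(0, 0, 3, 8)
Step 3: pivot at (2,2) is -1.
  row3 ← row3 − (-3)·row2  ⇒  L[3][2]=-3, U row3=(0, 0, 0, 2)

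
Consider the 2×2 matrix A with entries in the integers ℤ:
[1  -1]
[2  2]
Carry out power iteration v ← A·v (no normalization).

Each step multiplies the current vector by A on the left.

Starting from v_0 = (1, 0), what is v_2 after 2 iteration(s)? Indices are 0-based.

v_2 = (-1, 6)

v_0 = (1, 0).
v_1 = A·v_0 = (1, 2).
v_2 = A·v_1 = (-1, 6).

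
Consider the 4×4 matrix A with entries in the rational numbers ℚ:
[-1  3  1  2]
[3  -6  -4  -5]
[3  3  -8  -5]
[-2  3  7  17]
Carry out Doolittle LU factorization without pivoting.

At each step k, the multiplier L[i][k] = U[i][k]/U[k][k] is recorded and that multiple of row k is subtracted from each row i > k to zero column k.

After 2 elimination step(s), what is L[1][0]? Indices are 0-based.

L[1][0] = -3

[col 0] pivot -1
  R1 -= -3*R0 → (0, 3, -1, 1)  (L[1][0] := -3)
  R2 -= -3*R0 → (0, 12, -5, 1)  (L[2][0] := -3)
  R3 -= 2*R0 → (0, -3, 5, 13)  (L[3][0] := 2)
[col 1] pivot 3
  R2 -= 4*R1 → (0, 0, -1, -3)  (L[2][1] := 4)
  R3 -= -1*R1 → (0, 0, 4, 14)  (L[3][1] := -1)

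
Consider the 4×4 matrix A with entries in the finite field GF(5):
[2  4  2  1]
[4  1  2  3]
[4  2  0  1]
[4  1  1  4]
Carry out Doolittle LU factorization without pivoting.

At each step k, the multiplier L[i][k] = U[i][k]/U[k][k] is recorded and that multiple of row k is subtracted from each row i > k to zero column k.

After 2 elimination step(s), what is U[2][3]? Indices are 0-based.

U[2][3] = 1

[col 0] pivot 2
  R1 -= 2*R0 → (0, 3, 3, 1)  (L[1][0] := 2)
  R2 -= 2*R0 → (0, 4, 1, 4)  (L[2][0] := 2)
  R3 -= 2*R0 → (0, 3, 2, 2)  (L[3][0] := 2)
[col 1] pivot 3
  R2 -= 3*R1 → (0, 0, 2, 1)  (L[2][1] := 3)
  R3 -= 1*R1 → (0, 0, 4, 1)  (L[3][1] := 1)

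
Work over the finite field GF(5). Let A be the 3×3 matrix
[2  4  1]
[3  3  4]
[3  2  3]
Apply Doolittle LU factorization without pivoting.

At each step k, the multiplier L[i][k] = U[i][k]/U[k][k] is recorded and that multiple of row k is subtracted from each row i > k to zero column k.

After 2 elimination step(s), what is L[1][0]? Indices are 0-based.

L[1][0] = 4

[col 0] pivot 2
  R1 -= 4*R0 → (0, 2, 0)  (L[1][0] := 4)
  R2 -= 4*R0 → (0, 1, 4)  (L[2][0] := 4)
[col 1] pivot 2
  R2 -= 3*R1 → (0, 0, 4)  (L[2][1] := 3)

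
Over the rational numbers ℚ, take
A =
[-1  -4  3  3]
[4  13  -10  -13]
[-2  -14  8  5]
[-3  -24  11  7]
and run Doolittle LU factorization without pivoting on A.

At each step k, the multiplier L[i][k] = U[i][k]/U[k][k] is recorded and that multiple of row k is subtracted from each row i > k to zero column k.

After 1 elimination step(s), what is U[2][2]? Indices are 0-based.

k=0: U[0][0]=-1
  eliminate (1,0): mult=-4, new row 1: (0, -3, 2, -1); set L[1][0]=-4
  eliminate (2,0): mult=2, new row 2: (0, -6, 2, -1); set L[2][0]=2
  eliminate (3,0): mult=3, new row 3: (0, -12, 2, -2); set L[3][0]=3

U[2][2] = 2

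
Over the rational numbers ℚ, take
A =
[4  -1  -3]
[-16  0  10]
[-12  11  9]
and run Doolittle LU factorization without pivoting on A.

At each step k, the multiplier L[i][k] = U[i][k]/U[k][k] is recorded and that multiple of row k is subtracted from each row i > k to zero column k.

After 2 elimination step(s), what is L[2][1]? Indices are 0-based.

L[2][1] = -2

k=0: U[0][0]=4
  eliminate (1,0): mult=-4, new row 1: (0, -4, -2); set L[1][0]=-4
  eliminate (2,0): mult=-3, new row 2: (0, 8, 0); set L[2][0]=-3
k=1: U[1][1]=-4
  eliminate (2,1): mult=-2, new row 2: (0, 0, -4); set L[2][1]=-2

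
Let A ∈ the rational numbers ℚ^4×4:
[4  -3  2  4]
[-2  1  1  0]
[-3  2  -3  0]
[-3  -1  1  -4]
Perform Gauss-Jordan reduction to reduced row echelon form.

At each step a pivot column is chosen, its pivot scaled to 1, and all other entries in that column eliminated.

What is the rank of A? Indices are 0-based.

rank = 4

pivot(0,0)=4: scale R0 → (1, -3/4, 1/2, 1)
  clear (1,0): R1 −= (-2)R0 → (0, -1/2, 2, 2)
  clear (2,0): R2 −= (-3)R0 → (0, -1/4, -3/2, 3)
  clear (3,0): R3 −= (-3)R0 → (0, -13/4, 5/2, -1)
pivot(1,1)=-1/2: scale R1 → (0, 1, -4, -4)
  clear (0,1): R0 −= (-3/4)R1 → (1, 0, -5/2, -2)
  clear (2,1): R2 −= (-1/4)R1 → (0, 0, -5/2, 2)
  clear (3,1): R3 −= (-13/4)R1 → (0, 0, -21/2, -14)
pivot(2,2)=-5/2: scale R2 → (0, 0, 1, -4/5)
  clear (0,2): R0 −= (-5/2)R2 → (1, 0, 0, -4)
  clear (1,2): R1 −= (-4)R2 → (0, 1, 0, -36/5)
  clear (3,2): R3 −= (-21/2)R2 → (0, 0, 0, -112/5)
pivot(3,3)=-112/5: scale R3 → (0, 0, 0, 1)
  clear (0,3): R0 −= (-4)R3 → (1, 0, 0, 0)
  clear (1,3): R1 −= (-36/5)R3 → (0, 1, 0, 0)
  clear (2,3): R2 −= (-4/5)R3 → (0, 0, 1, 0)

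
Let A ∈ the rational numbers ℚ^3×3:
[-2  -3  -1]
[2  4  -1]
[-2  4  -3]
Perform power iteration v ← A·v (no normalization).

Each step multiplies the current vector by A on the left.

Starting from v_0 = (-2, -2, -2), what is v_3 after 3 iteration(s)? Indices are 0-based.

v_0 = (-2, -2, -2).
v_1 = A·v_0 = (12, -10, 2).
v_2 = A·v_1 = (4, -18, -70).
v_3 = A·v_2 = (116, 6, 130).

v_3 = (116, 6, 130)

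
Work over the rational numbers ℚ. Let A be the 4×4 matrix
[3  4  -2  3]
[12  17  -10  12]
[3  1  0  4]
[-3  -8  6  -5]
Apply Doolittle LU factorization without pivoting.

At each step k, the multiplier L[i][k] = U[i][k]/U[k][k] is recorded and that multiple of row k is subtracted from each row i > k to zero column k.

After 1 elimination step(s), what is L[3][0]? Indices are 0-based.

k=0: U[0][0]=3
  eliminate (1,0): mult=4, new row 1: (0, 1, -2, 0); set L[1][0]=4
  eliminate (2,0): mult=1, new row 2: (0, -3, 2, 1); set L[2][0]=1
  eliminate (3,0): mult=-1, new row 3: (0, -4, 4, -2); set L[3][0]=-1

L[3][0] = -1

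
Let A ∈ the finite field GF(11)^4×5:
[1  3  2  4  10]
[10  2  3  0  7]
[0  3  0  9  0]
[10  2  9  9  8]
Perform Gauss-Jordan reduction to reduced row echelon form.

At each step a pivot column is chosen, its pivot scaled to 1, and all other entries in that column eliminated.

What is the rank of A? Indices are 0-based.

rank = 4

[1] R0 /= 1  ⇒  (1, 3, 2, 4, 10)
     R1 -= 10·R0  ⇒  (0, 5, 5, 4, 6)
     R3 -= 10·R0  ⇒  (0, 5, 0, 2, 7)
[2] R1 /= 5  ⇒  (0, 1, 1, 3, 10)
     R0 -= 3·R1  ⇒  (1, 0, 10, 6, 2)
     R2 -= 3·R1  ⇒  (0, 0, 8, 0, 3)
     R3 -= 5·R1  ⇒  (0, 0, 6, 9, 1)
[3] R2 /= 8  ⇒  (0, 0, 1, 0, 10)
     R0 -= 10·R2  ⇒  (1, 0, 0, 6, 1)
     R1 -= 1·R2  ⇒  (0, 1, 0, 3, 0)
     R3 -= 6·R2  ⇒  (0, 0, 0, 9, 7)
[4] R3 /= 9  ⇒  (0, 0, 0, 1, 2)
     R0 -= 6·R3  ⇒  (1, 0, 0, 0, 0)
     R1 -= 3·R3  ⇒  (0, 1, 0, 0, 5)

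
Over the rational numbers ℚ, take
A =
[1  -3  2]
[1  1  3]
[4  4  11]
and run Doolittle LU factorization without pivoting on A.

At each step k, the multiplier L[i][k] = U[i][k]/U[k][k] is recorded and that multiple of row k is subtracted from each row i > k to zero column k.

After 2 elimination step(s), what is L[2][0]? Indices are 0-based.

L[2][0] = 4

Step 1: pivot at (0,0) is 1.
  row1 ← row1 − (1)·row0  ⇒  L[1][0]=1, U row1=(0, 4, 1)
  row2 ← row2 − (4)·row0  ⇒  L[2][0]=4, U row2=(0, 16, 3)
Step 2: pivot at (1,1) is 4.
  row2 ← row2 − (4)·row1  ⇒  L[2][1]=4, U row2=(0, 0, -1)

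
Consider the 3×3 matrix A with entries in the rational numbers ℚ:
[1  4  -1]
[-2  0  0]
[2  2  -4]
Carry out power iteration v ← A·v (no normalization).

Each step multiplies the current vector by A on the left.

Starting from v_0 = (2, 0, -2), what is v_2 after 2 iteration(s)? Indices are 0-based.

v_2 = (-24, -8, -48)

v_0 = (2, 0, -2).
v_1 = A·v_0 = (4, -4, 12).
v_2 = A·v_1 = (-24, -8, -48).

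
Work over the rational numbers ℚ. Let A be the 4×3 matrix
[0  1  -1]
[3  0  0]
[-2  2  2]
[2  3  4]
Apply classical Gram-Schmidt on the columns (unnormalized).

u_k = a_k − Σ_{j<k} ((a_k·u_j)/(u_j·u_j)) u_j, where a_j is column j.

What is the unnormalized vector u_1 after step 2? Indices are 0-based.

u_1 = (1, -6/17, 38/17, 47/17)

Step 1: u_0 = a_0 = (0, 3, -2, 2).
Step 2: u_1 = a_1 − (2/17)·u_0 = (1, -6/17, 38/17, 47/17).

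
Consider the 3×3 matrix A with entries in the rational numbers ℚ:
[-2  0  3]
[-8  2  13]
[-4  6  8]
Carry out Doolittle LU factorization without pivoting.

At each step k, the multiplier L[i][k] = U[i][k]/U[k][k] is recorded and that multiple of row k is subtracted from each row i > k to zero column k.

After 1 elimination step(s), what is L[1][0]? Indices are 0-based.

Step 1: pivot at (0,0) is -2.
  row1 ← row1 − (4)·row0  ⇒  L[1][0]=4, U row1=(0, 2, 1)
  row2 ← row2 − (2)·row0  ⇒  L[2][0]=2, U row2=(0, 6, 2)

L[1][0] = 4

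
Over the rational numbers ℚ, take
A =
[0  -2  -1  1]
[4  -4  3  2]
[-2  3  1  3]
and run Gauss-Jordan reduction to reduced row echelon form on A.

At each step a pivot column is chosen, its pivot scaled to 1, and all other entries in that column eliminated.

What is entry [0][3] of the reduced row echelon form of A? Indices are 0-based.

[1] R0 <-> R1
[1] R0 /= 4  ⇒  (1, -1, 3/4, 1/2)
     R2 -= -2·R0  ⇒  (0, 1, 5/2, 4)
[2] R1 /= -2  ⇒  (0, 1, 1/2, -1/2)
     R0 -= -1·R1  ⇒  (1, 0, 5/4, 0)
     R2 -= 1·R1  ⇒  (0, 0, 2, 9/2)
[3] R2 /= 2  ⇒  (0, 0, 1, 9/4)
     R0 -= 5/4·R2  ⇒  (1, 0, 0, -45/16)
     R1 -= 1/2·R2  ⇒  (0, 1, 0, -13/8)

M[0][3] = -45/16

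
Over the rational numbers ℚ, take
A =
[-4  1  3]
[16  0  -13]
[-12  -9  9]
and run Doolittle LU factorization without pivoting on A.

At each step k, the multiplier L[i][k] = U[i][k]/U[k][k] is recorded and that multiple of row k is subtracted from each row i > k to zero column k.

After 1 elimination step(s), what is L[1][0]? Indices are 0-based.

k=0: U[0][0]=-4
  eliminate (1,0): mult=-4, new row 1: (0, 4, -1); set L[1][0]=-4
  eliminate (2,0): mult=3, new row 2: (0, -12, 0); set L[2][0]=3

L[1][0] = -4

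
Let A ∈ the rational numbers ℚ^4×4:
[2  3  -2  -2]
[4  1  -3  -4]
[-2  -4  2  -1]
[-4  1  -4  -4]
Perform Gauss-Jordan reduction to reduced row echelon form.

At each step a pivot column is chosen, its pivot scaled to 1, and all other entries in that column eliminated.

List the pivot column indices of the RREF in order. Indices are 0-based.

step 1: normalize row 0 (÷2) = (1, 3/2, -1, -1)
  row 1: subtract 4×row0 = (0, -5, 1, 0)
  row 2: subtract -2×row0 = (0, -1, 0, -3)
  row 3: subtract -4×row0 = (0, 7, -8, -8)
step 2: normalize row 1 (÷-5) = (0, 1, -1/5, 0)
  row 0: subtract 3/2×row1 = (1, 0, -7/10, -1)
  row 2: subtract -1×row1 = (0, 0, -1/5, -3)
  row 3: subtract 7×row1 = (0, 0, -33/5, -8)
step 3: normalize row 2 (÷-1/5) = (0, 0, 1, 15)
  row 0: subtract -7/10×row2 = (1, 0, 0, 19/2)
  row 1: subtract -1/5×row2 = (0, 1, 0, 3)
  row 3: subtract -33/5×row2 = (0, 0, 0, 91)
step 4: normalize row 3 (÷91) = (0, 0, 0, 1)
  row 0: subtract 19/2×row3 = (1, 0, 0, 0)
  row 1: subtract 3×row3 = (0, 1, 0, 0)
  row 2: subtract 15×row3 = (0, 0, 1, 0)

pivot columns: 0, 1, 2, 3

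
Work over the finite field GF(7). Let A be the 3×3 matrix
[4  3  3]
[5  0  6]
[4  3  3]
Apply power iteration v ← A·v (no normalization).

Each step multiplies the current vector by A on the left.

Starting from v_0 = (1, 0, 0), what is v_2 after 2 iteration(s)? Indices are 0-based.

v_2 = (1, 2, 1)

v_0 = (1, 0, 0).
v_1 = A·v_0 = (4, 5, 4).
v_2 = A·v_1 = (1, 2, 1).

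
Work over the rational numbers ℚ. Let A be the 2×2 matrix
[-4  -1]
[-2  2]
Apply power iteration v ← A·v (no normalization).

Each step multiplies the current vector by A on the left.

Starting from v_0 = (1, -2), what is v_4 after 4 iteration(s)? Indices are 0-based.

v_4 = (236, 8)

v_0 = (1, -2).
v_1 = A·v_0 = (-2, -6).
v_2 = A·v_1 = (14, -8).
v_3 = A·v_2 = (-48, -44).
v_4 = A·v_3 = (236, 8).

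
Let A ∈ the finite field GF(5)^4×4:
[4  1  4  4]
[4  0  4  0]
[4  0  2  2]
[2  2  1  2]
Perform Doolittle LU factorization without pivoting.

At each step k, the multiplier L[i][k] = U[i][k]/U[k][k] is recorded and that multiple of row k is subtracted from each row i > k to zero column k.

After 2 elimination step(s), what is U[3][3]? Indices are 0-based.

Step 1: pivot at (0,0) is 4.
  row1 ← row1 − (1)·row0  ⇒  L[1][0]=1, U row1=(0, 4, 0, 1)
  row2 ← row2 − (1)·row0  ⇒  L[2][0]=1, U row2=(0, 4, 3, 3)
  row3 ← row3 − (3)·row0  ⇒  L[3][0]=3, U row3=(0, 4, 4, 0)
Step 2: pivot at (1,1) is 4.
  row2 ← row2 − (1)·row1  ⇒  L[2][1]=1, U row2=(0, 0, 3, 2)
  row3 ← row3 − (1)·row1  ⇒  L[3][1]=1, U row3=(0, 0, 4, 4)

U[3][3] = 4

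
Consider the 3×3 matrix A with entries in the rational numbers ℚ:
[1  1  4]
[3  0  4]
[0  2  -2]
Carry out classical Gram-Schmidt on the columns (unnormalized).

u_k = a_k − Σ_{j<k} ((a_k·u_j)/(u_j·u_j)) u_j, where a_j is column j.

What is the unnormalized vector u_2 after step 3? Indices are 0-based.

Step 1: u_0 = a_0 = (1, 3, 0).
Step 2: u_1 = a_1 − (1/10)·u_0 = (9/10, -3/10, 2).
Step 3: u_2 = a_2 − (8/5)·u_0 − (-16/49)·u_1 = (132/49, -44/49, -66/49).

u_2 = (132/49, -44/49, -66/49)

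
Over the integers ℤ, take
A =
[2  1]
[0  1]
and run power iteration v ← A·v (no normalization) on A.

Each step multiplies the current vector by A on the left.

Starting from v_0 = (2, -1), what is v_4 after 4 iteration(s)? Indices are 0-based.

v_4 = (17, -1)

v_0 = (2, -1).
v_1 = A·v_0 = (3, -1).
v_2 = A·v_1 = (5, -1).
v_3 = A·v_2 = (9, -1).
v_4 = A·v_3 = (17, -1).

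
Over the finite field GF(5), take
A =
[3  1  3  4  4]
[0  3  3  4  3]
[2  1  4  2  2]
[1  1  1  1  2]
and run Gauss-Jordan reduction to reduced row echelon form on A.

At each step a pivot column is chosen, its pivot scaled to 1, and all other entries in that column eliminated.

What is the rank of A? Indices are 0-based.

step 1: normalize row 0 (÷3) = (1, 2, 1, 3, 3)
  row 2: subtract 2×row0 = (0, 2, 2, 1, 1)
  row 3: subtract 1×row0 = (0, 4, 0, 3, 4)
step 2: normalize row 1 (÷3) = (0, 1, 1, 3, 1)
  row 0: subtract 2×row1 = (1, 0, 4, 2, 1)
  row 2: subtract 2×row1 = (0, 0, 0, 0, 4)
  row 3: subtract 4×row1 = (0, 0, 1, 1, 0)
step 3: exchange rows 2,3
step 3: normalize row 2 (÷1) = (0, 0, 1, 1, 0)
  row 0: subtract 4×row2 = (1, 0, 0, 3, 1)
  row 1: subtract 1×row2 = (0, 1, 0, 2, 1)
skip col 3 (zero from row 3)
step 4: normalize row 3 (÷4) = (0, 0, 0, 0, 1)
  row 0: subtract 1×row3 = (1, 0, 0, 3, 0)
  row 1: subtract 1×row3 = (0, 1, 0, 2, 0)

rank = 4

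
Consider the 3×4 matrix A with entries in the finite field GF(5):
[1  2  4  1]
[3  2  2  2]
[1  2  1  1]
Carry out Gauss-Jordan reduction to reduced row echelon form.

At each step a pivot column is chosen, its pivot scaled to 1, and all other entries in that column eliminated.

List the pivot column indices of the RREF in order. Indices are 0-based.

pivot(0,0)=1: scale R0 → (1, 2, 4, 1)
  clear (1,0): R1 −= (3)R0 → (0, 1, 0, 4)
  clear (2,0): R2 −= (1)R0 → (0, 0, 2, 0)
pivot(1,1)=1: scale R1 → (0, 1, 0, 4)
  clear (0,1): R0 −= (2)R1 → (1, 0, 4, 3)
pivot(2,2)=2: scale R2 → (0, 0, 1, 0)
  clear (0,2): R0 −= (4)R2 → (1, 0, 0, 3)

pivot columns: 0, 1, 2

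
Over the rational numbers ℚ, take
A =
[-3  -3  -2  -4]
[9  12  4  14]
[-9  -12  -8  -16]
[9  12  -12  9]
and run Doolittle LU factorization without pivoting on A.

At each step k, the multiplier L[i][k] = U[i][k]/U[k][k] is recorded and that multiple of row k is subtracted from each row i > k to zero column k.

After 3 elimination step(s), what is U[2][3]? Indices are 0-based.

U[2][3] = -2

[col 0] pivot -3
  R1 -= -3*R0 → (0, 3, -2, 2)  (L[1][0] := -3)
  R2 -= 3*R0 → (0, -3, -2, -4)  (L[2][0] := 3)
  R3 -= -3*R0 → (0, 3, -18, -3)  (L[3][0] := -3)
[col 1] pivot 3
  R2 -= -1*R1 → (0, 0, -4, -2)  (L[2][1] := -1)
  R3 -= 1*R1 → (0, 0, -16, -5)  (L[3][1] := 1)
[col 2] pivot -4
  R3 -= 4*R2 → (0, 0, 0, 3)  (L[3][2] := 4)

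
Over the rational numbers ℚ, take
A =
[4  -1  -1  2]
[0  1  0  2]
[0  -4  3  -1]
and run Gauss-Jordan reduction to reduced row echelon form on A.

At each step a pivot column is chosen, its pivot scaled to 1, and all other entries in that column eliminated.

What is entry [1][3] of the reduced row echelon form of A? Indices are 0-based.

M[1][3] = 2

step 1: normalize row 0 (÷4) = (1, -1/4, -1/4, 1/2)
step 2: normalize row 1 (÷1) = (0, 1, 0, 2)
  row 0: subtract -1/4×row1 = (1, 0, -1/4, 1)
  row 2: subtract -4×row1 = (0, 0, 3, 7)
step 3: normalize row 2 (÷3) = (0, 0, 1, 7/3)
  row 0: subtract -1/4×row2 = (1, 0, 0, 19/12)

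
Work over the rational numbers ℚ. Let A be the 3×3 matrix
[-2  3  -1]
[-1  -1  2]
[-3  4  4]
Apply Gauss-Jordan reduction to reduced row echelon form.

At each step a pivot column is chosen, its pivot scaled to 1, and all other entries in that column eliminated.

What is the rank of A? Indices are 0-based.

[1] R0 /= -2  ⇒  (1, -3/2, 1/2)
     R1 -= -1·R0  ⇒  (0, -5/2, 5/2)
     R2 -= -3·R0  ⇒  (0, -1/2, 11/2)
[2] R1 /= -5/2  ⇒  (0, 1, -1)
     R0 -= -3/2·R1  ⇒  (1, 0, -1)
     R2 -= -1/2·R1  ⇒  (0, 0, 5)
[3] R2 /= 5  ⇒  (0, 0, 1)
     R0 -= -1·R2  ⇒  (1, 0, 0)
     R1 -= -1·R2  ⇒  (0, 1, 0)

rank = 3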